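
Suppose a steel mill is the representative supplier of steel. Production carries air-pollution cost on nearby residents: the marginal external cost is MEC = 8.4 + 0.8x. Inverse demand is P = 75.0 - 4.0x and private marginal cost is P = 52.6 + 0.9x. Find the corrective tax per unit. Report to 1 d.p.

tax = 10.4 per unit

Social marginal cost = private MC + MEC = 61.0 + 1.7x.
Set SMC = demand: 61.0 + 1.7x = 75.0 - 4.0x → x* = 2.4561.
The Pigouvian tax equals MEC at x*: 8.4 + 0.8×2.4561 = 10.3649.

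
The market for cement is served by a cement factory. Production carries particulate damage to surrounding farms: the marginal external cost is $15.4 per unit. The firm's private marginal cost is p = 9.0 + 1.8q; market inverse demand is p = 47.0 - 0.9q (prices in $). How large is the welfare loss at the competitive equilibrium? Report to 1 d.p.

Market equilibrium (private): 9.0 + 1.8q = 47.0 - 0.9q → q_m = 14.0741.
Social marginal cost = private MC + MEC = 24.4 + 1.8q.
Set SMC = demand: 24.4 + 1.8q = 47.0 - 0.9q → q* = 8.3704.
The welfare-loss triangle has base |q_m − q*| and height MEC(q_m) (the vertical gap between SMC and demand is zero at q* and MEC at q_m).
DWL = ½ × 5.7037 × 15.4000 = 43.9185.

DWL = $43.9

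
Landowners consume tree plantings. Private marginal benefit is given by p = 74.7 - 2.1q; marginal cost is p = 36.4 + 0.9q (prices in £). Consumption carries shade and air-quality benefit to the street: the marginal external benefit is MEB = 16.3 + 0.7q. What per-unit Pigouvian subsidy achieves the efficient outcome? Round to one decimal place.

subsidy = £32.9 per unit

Social marginal benefit = demand + MEB = 91.0 - 1.4q.
Set SMB = MC: 91.0 - 1.4q = 36.4 + 0.9q → q* = 23.7391.
The Pigouvian subsidy equals MEB at q*: 16.3 + 0.7×23.7391 = 32.9174.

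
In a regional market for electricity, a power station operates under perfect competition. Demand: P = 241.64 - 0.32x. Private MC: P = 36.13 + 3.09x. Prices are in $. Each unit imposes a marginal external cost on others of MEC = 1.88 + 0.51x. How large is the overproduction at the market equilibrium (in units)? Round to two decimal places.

8.32 units

Market equilibrium (private): 36.13 + 3.09x = 241.64 - 0.32x → x_m = 60.2669.
Social marginal cost = private MC + MEC = 38.01 + 3.60x.
Set SMC = demand: 38.01 + 3.60x = 241.64 - 0.32x → x* = 51.9464.
Gap = |60.2669 − 51.9464| = 8.3205.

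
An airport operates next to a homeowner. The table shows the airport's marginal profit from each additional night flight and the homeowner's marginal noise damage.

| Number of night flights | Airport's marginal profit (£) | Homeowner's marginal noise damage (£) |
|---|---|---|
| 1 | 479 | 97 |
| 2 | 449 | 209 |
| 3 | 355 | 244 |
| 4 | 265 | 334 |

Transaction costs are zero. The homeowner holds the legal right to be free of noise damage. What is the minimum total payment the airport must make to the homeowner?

Efficient level: marginal profit ≥ marginal noise damage through level 3, so k* = 3.
With the homeowner holding the right, the airport must at least compensate total damage at k*: 97 + 209 + 244 = 550.

£550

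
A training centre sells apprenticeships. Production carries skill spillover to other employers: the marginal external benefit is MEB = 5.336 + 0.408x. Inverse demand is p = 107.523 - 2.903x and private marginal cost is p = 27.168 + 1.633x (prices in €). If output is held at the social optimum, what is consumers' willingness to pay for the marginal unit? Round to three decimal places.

Social marginal cost = private MC − MEB = 21.832 + 1.225x.
Set SMC = demand: 21.832 + 1.225x = 107.523 - 2.903x → x* = 20.7585.
Consumer price on the demand curve at x*: 107.523 − 2.903×20.7585 = 47.2611.

P = €47.261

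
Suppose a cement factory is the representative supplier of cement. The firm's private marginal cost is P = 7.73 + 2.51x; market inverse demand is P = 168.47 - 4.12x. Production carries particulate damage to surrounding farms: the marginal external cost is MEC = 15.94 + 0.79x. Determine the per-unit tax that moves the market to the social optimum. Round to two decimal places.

Social marginal cost = private MC + MEC = 23.67 + 3.30x.
Set SMC = demand: 23.67 + 3.30x = 168.47 - 4.12x → x* = 19.5148.
The Pigouvian tax equals MEC at x*: 15.94 + 0.79×19.5148 = 31.3567.

tax = 31.36 per unit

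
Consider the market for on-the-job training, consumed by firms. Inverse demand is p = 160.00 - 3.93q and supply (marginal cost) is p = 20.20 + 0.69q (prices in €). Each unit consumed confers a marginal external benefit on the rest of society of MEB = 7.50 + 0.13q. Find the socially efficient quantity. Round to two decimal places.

q* = 32.81

Social marginal benefit = demand + MEB = 167.50 - 3.80q.
Set SMB = MC: 167.50 - 3.80q = 20.20 + 0.69q → q* = 32.8062.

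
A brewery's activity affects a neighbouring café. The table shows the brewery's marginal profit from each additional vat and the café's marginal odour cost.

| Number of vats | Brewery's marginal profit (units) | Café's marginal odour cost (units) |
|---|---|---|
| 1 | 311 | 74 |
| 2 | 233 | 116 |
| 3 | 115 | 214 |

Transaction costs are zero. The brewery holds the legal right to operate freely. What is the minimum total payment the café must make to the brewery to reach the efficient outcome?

Left alone the brewery would choose level 3 (marginal profit stays positive).
Efficient level: k* = 2 (marginal profit ≥ marginal odour cost through 2).
The café must at least cover the brewery's forgone profit from cutting 3→2: 115 = 115.

115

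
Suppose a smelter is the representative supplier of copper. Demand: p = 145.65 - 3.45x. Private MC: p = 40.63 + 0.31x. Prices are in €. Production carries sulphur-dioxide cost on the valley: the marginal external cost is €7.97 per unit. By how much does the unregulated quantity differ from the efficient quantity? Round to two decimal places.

Market equilibrium (private): 40.63 + 0.31x = 145.65 - 3.45x → x_m = 27.9309.
Social marginal cost = private MC + MEC = 48.60 + 0.31x.
Set SMC = demand: 48.60 + 0.31x = 145.65 - 3.45x → x* = 25.8112.
Gap = |27.9309 − 25.8112| = 2.1197.

2.12 units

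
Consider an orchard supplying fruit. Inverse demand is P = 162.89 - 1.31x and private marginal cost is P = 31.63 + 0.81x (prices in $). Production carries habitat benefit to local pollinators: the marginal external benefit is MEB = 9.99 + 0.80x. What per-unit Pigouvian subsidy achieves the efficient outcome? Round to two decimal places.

subsidy = $95.60 per unit

Social marginal cost = private MC − MEB = 21.64 + 0.01x.
Set SMC = demand: 21.64 + 0.01x = 162.89 - 1.31x → x* = 107.0076.
The Pigouvian subsidy equals MEB at x*: 9.99 + 0.80×107.0076 = 95.5961.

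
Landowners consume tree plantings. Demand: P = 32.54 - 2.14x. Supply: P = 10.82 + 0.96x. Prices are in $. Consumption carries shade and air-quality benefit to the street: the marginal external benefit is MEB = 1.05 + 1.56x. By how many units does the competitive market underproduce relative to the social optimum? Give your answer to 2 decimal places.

7.78 units

Market equilibrium (private): 10.82 + 0.96x = 32.54 - 2.14x → x_m = 7.0065.
Social marginal benefit = demand + MEB = 33.59 - 0.58x.
Set SMB = MC: 33.59 - 0.58x = 10.82 + 0.96x → x* = 14.7857.
Gap = |7.0065 − 14.7857| = 7.7792.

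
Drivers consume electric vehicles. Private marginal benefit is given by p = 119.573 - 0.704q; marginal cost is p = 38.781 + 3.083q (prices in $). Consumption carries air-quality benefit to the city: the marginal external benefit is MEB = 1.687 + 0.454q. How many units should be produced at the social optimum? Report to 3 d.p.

q* = 24.746

Social marginal benefit = demand + MEB = 121.260 - 0.250q.
Set SMB = MC: 121.260 - 0.250q = 38.781 + 3.083q → q* = 24.7462.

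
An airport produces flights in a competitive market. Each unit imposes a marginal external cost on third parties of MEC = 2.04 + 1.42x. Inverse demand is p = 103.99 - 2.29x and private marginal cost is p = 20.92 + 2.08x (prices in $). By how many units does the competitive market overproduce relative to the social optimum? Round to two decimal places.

5.01 units

Market equilibrium (private): 20.92 + 2.08x = 103.99 - 2.29x → x_m = 19.0092.
Social marginal cost = private MC + MEC = 22.96 + 3.50x.
Set SMC = demand: 22.96 + 3.50x = 103.99 - 2.29x → x* = 13.9948.
Gap = |19.0092 − 13.9948| = 5.0144.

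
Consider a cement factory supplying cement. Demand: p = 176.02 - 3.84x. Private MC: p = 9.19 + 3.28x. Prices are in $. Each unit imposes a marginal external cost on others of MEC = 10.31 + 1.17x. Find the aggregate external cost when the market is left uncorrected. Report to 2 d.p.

Market equilibrium (private): 9.19 + 3.28x = 176.02 - 3.84x → x_m = 23.4312.
Total external cost = ∫₀^{x_m} (10.31 + 1.17x) dx = 10.31×23.4312 + ½×1.17×23.4312² = 562.7530.

$562.75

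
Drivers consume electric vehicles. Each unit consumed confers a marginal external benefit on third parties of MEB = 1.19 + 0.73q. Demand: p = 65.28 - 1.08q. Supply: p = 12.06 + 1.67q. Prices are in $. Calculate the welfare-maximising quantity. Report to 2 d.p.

q* = 26.94

Social marginal benefit = demand + MEB = 66.47 - 0.35q.
Set SMB = MC: 66.47 - 0.35q = 12.06 + 1.67q → q* = 26.9356.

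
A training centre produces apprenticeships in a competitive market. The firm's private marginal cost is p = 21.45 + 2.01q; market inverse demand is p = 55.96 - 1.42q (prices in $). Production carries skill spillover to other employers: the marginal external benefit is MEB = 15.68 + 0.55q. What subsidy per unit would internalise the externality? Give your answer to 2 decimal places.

subsidy = $25.26 per unit

Social marginal cost = private MC − MEB = 5.77 + 1.46q.
Set SMC = demand: 5.77 + 1.46q = 55.96 - 1.42q → q* = 17.4271.
The Pigouvian subsidy equals MEB at q*: 15.68 + 0.55×17.4271 = 25.2649.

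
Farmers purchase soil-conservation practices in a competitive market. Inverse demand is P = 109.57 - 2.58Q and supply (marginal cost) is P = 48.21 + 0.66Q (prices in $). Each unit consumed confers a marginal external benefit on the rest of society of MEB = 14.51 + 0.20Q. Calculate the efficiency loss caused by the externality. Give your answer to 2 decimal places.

Market equilibrium (private): 48.21 + 0.66Q = 109.57 - 2.58Q → Q_m = 18.9383.
Social marginal benefit = demand + MEB = 124.08 - 2.38Q.
Set SMB = MC: 124.08 - 2.38Q = 48.21 + 0.66Q → Q* = 24.9572.
The welfare-loss triangle has base |Q_m − Q*| and height MEB(Q_m) (the vertical gap between SMB and MC is zero at Q* and MEB at Q_m).
DWL = ½ × 6.0189 × 18.2977 = 55.0660.

DWL = $55.07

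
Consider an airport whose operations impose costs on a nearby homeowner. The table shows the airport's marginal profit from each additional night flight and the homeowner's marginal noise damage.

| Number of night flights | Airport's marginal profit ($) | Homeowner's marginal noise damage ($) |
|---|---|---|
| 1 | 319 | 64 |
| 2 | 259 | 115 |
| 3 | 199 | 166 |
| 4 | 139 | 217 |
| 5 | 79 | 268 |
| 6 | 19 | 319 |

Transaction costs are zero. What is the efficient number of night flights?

Bargaining reaches the level where marginal profit last exceeds marginal noise damage.
That holds through level 3 (199 ≥ 166) but not at 4 (139 < 217).

3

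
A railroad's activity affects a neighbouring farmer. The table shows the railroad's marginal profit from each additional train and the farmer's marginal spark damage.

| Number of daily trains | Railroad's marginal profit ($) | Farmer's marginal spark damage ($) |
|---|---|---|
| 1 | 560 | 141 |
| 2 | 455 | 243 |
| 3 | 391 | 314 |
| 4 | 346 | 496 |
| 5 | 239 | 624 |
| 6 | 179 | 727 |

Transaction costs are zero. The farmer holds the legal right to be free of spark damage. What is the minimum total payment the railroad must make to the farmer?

Efficient level: marginal profit ≥ marginal spark damage through level 3, so k* = 3.
With the farmer holding the right, the railroad must at least compensate total damage at k*: 141 + 243 + 314 = 698.

$698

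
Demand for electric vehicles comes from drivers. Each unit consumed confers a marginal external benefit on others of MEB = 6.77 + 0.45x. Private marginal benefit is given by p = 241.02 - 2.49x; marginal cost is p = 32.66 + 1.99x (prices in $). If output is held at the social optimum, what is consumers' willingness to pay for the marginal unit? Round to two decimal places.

P = $108.10

Social marginal benefit = demand + MEB = 247.79 - 2.04x.
Set SMB = MC: 247.79 - 2.04x = 32.66 + 1.99x → x* = 53.3821.
Consumer price on the demand curve at x*: 241.02 − 2.49×53.3821 = 108.0986.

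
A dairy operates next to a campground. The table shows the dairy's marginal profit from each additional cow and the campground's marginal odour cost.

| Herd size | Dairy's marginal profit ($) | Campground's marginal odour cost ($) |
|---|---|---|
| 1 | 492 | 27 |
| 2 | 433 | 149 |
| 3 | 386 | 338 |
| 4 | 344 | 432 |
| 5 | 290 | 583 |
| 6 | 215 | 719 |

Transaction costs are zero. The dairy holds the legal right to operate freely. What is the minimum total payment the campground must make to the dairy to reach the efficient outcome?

$849

Left alone the dairy would choose level 6 (marginal profit stays positive).
Efficient level: k* = 3 (marginal profit ≥ marginal odour cost through 3).
The campground must at least cover the dairy's forgone profit from cutting 6→3: 344 + 290 + 215 = 849.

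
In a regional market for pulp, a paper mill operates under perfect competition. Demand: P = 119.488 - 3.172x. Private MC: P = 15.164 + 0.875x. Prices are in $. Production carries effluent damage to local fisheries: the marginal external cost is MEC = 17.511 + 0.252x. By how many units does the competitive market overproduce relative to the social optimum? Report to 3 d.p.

5.584 units

Market equilibrium (private): 15.164 + 0.875x = 119.488 - 3.172x → x_m = 25.7781.
Social marginal cost = private MC + MEC = 32.675 + 1.127x.
Set SMC = demand: 32.675 + 1.127x = 119.488 - 3.172x → x* = 20.1938.
Gap = |25.7781 − 20.1938| = 5.5843.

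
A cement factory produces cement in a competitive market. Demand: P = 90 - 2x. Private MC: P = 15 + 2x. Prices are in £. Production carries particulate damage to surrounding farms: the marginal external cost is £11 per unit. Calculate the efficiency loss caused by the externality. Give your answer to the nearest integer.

Market equilibrium (private): 15 + 2x = 90 - 2x → x_m = 18.7500.
Social marginal cost = private MC + MEC = 26 + 2x.
Set SMC = demand: 26 + 2x = 90 - 2x → x* = 16.0000.
Height of the DWL triangle at x_m is SMC(x_m) − demand(x_m) = MEC(x_m) = 11.0000.
DWL = ½ × 2.7500 × 11.0000 = 15.1250.

DWL = £15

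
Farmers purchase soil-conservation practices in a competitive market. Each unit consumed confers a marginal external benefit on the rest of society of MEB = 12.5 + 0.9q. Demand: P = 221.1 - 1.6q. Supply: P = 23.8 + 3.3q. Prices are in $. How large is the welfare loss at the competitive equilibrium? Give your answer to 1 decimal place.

Market equilibrium (private): 23.8 + 3.3q = 221.1 - 1.6q → q_m = 40.2653.
Social marginal benefit = demand + MEB = 233.6 - 0.7q.
Set SMB = MC: 233.6 - 0.7q = 23.8 + 3.3q → q* = 52.4500.
The welfare-loss triangle has base |q_m − q*| and height MEB(q_m) (the vertical gap between SMB and MC is zero at q* and MEB at q_m).
DWL = ½ × 12.1847 × 48.7388 = 296.9338.

DWL = $296.9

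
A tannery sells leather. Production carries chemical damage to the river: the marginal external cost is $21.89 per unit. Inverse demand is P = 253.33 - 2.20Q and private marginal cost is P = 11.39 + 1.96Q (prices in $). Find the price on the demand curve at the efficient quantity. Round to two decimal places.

P = $136.96

Social marginal cost = private MC + MEC = 33.28 + 1.96Q.
Set SMC = demand: 33.28 + 1.96Q = 253.33 - 2.20Q → Q* = 52.8966.
Consumer price on the demand curve at Q*: 253.33 − 2.20×52.8966 = 136.9575.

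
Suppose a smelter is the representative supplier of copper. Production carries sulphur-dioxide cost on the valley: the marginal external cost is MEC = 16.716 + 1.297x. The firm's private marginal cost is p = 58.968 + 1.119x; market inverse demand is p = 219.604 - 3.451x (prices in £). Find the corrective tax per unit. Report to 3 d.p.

Social marginal cost = private MC + MEC = 75.684 + 2.416x.
Set SMC = demand: 75.684 + 2.416x = 219.604 - 3.451x → x* = 24.5304.
The Pigouvian tax equals MEC at x*: 16.716 + 1.297×24.5304 = 48.5319.

tax = £48.532 per unit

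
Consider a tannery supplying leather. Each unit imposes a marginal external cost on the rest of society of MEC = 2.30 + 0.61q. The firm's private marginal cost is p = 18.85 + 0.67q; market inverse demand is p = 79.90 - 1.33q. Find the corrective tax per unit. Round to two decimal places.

Social marginal cost = private MC + MEC = 21.15 + 1.28q.
Set SMC = demand: 21.15 + 1.28q = 79.90 - 1.33q → q* = 22.5096.
The Pigouvian tax equals MEC at q*: 2.30 + 0.61×22.5096 = 16.0309.

tax = 16.03 per unit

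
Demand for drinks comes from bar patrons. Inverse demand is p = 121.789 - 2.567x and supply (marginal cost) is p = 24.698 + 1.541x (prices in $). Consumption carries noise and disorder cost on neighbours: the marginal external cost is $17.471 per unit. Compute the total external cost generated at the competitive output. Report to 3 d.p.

$412.920

Market equilibrium (private): 24.698 + 1.541x = 121.789 - 2.567x → x_m = 23.6346.
Total external cost = MEC × x_m = 17.471 × 23.6346 = 412.9201.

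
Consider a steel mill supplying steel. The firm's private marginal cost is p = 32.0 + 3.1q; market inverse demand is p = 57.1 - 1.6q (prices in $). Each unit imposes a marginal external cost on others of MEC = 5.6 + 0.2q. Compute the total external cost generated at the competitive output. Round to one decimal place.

Market equilibrium (private): 32.0 + 3.1q = 57.1 - 1.6q → q_m = 5.3404.
Total external cost = ∫₀^{q_m} (5.6 + 0.2q) dq = 5.6×5.3404 + ½×0.2×5.3404² = 32.7582.

$32.8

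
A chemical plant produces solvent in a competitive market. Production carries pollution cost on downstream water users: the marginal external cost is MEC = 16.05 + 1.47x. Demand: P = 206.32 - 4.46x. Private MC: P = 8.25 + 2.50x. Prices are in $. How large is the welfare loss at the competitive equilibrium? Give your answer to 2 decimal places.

Market equilibrium (private): 8.25 + 2.50x = 206.32 - 4.46x → x_m = 28.4583.
Social marginal cost = private MC + MEC = 24.30 + 3.97x.
Set SMC = demand: 24.30 + 3.97x = 206.32 - 4.46x → x* = 21.5919.
Between x* and x_m the wedge SMC − demand runs linearly from 0 to MEC(x_m), so the loss is a triangle.
DWL = ½ × 6.8664 × 57.8838 = 198.7267.

DWL = $198.73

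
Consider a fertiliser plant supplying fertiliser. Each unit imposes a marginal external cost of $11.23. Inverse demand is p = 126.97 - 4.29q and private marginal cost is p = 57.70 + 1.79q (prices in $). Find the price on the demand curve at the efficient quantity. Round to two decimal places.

P = $86.02

Social marginal cost = private MC + MEC = 68.93 + 1.79q.
Set SMC = demand: 68.93 + 1.79q = 126.97 - 4.29q → q* = 9.5461.
Consumer price on the demand curve at q*: 126.97 − 4.29×9.5461 = 86.0172.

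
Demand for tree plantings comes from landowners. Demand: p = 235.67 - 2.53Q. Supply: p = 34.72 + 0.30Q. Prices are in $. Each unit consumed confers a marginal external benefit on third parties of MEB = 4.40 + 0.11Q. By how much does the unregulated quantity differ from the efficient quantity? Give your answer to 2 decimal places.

4.49 units

Market equilibrium (private): 34.72 + 0.30Q = 235.67 - 2.53Q → Q_m = 71.0071.
Social marginal benefit = demand + MEB = 240.07 - 2.42Q.
Set SMB = MC: 240.07 - 2.42Q = 34.72 + 0.30Q → Q* = 75.4963.
Gap = |71.0071 − 75.4963| = 4.4892.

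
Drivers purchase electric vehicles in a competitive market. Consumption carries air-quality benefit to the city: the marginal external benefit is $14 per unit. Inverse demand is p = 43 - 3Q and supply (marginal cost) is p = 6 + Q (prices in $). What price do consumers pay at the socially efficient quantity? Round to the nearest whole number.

P = $5

Social marginal benefit = demand + MEB = 57 - 3Q.
Set SMB = MC: 57 - 3Q = 6 + Q → Q* = 12.7500.
Consumer price on the demand curve at Q*: 43 − 3×12.7500 = 4.7500.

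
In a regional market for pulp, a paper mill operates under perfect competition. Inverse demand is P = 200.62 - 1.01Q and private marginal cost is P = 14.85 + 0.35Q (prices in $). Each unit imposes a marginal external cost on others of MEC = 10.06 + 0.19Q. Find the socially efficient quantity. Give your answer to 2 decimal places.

Social marginal cost = private MC + MEC = 24.91 + 0.54Q.
Set SMC = demand: 24.91 + 0.54Q = 200.62 - 1.01Q → Q* = 113.3613.

Q* = 113.36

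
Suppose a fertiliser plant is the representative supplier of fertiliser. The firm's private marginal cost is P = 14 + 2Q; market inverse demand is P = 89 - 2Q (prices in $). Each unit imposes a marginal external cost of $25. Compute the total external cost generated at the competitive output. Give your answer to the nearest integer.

Market equilibrium (private): 14 + 2Q = 89 - 2Q → Q_m = 18.7500.
Total external cost = MEC × Q_m = 25 × 18.7500 = 468.7500.

$469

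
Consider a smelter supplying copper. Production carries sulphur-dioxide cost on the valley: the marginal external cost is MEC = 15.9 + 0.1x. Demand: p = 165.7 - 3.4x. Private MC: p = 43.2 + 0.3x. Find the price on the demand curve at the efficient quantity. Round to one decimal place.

P = 70.3

Social marginal cost = private MC + MEC = 59.1 + 0.4x.
Set SMC = demand: 59.1 + 0.4x = 165.7 - 3.4x → x* = 28.0526.
Consumer price on the demand curve at x*: 165.7 − 3.4×28.0526 = 70.3212.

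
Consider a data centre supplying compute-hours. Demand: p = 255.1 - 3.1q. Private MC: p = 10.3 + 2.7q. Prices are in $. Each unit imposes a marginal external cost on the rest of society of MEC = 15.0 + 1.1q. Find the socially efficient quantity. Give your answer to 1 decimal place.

Social marginal cost = private MC + MEC = 25.3 + 3.8q.
Set SMC = demand: 25.3 + 3.8q = 255.1 - 3.1q → q* = 33.3043.

q* = 33.3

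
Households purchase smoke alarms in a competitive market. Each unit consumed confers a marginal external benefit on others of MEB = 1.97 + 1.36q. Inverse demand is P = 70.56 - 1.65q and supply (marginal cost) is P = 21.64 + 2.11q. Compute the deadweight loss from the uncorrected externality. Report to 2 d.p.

DWL = 80.56

Market equilibrium (private): 21.64 + 2.11q = 70.56 - 1.65q → q_m = 13.0106.
Social marginal benefit = demand + MEB = 72.53 - 0.29q.
Set SMB = MC: 72.53 - 0.29q = 21.64 + 2.11q → q* = 21.2042.
The welfare-loss triangle has base |q_m − q*| and height MEB(q_m) (the vertical gap between SMB and MC is zero at q* and MEB at q_m).
DWL = ½ × 8.1936 × 19.6645 = 80.5615.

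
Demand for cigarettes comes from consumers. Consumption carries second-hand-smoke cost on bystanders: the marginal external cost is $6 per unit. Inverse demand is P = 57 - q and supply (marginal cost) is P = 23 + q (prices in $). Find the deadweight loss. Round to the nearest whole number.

Market equilibrium (private): 23 + q = 57 - q → q_m = 17.0000.
Social marginal benefit = demand − MEC = 51 - q.
Set SMB = MC: 51 - q = 23 + q → q* = 14.0000.
Between q* and q_m the wedge MC − SMB runs linearly from 0 to MEC(q_m), so the loss is a triangle.
DWL = ½ × 3.0000 × 6.0000 = 9.0000.

DWL = $9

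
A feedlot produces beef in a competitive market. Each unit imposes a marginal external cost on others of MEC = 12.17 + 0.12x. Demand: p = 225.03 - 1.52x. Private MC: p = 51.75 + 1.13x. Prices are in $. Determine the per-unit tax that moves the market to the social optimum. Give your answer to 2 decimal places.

tax = $19.15 per unit

Social marginal cost = private MC + MEC = 63.92 + 1.25x.
Set SMC = demand: 63.92 + 1.25x = 225.03 - 1.52x → x* = 58.1625.
The Pigouvian tax equals MEC at x*: 12.17 + 0.12×58.1625 = 19.1495.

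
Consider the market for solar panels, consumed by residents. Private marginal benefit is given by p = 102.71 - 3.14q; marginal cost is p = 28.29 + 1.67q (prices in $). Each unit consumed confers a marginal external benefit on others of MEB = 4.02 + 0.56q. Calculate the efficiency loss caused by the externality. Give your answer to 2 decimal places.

DWL = $18.93

Market equilibrium (private): 28.29 + 1.67q = 102.71 - 3.14q → q_m = 15.4719.
Social marginal benefit = demand + MEB = 106.73 - 2.58q.
Set SMB = MC: 106.73 - 2.58q = 28.29 + 1.67q → q* = 18.4565.
Between q* and q_m the wedge SMB − MC runs linearly from 0 to MEB(q_m), so the loss is a triangle.
DWL = ½ × 2.9846 × 12.6843 = 18.9288.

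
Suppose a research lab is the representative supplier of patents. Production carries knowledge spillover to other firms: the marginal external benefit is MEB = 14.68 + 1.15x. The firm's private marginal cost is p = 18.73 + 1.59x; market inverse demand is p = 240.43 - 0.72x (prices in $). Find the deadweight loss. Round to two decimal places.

Market equilibrium (private): 18.73 + 1.59x = 240.43 - 0.72x → x_m = 95.9740.
Social marginal cost = private MC − MEB = 4.05 + 0.44x.
Set SMC = demand: 4.05 + 0.44x = 240.43 - 0.72x → x* = 203.7759.
The welfare-loss triangle has base |x_m − x*| and height MEB(x_m) (the vertical gap between SMC and demand is zero at x* and MEB at x_m).
DWL = ½ × 107.8019 × 125.0501 = 6740.3192.

DWL = $6740.32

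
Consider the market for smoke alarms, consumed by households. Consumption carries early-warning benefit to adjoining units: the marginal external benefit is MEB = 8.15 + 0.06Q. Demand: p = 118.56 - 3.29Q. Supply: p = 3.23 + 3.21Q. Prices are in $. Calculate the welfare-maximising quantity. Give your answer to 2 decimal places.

Q* = 19.17

Social marginal benefit = demand + MEB = 126.71 - 3.23Q.
Set SMB = MC: 126.71 - 3.23Q = 3.23 + 3.21Q → Q* = 19.1739.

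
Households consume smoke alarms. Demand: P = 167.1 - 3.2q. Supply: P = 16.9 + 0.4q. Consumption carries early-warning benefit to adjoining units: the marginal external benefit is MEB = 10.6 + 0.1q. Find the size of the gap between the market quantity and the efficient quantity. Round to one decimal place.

4.2 units

Market equilibrium (private): 16.9 + 0.4q = 167.1 - 3.2q → q_m = 41.7222.
Social marginal benefit = demand + MEB = 177.7 - 3.1q.
Set SMB = MC: 177.7 - 3.1q = 16.9 + 0.4q → q* = 45.9429.
Gap = |41.7222 − 45.9429| = 4.2207.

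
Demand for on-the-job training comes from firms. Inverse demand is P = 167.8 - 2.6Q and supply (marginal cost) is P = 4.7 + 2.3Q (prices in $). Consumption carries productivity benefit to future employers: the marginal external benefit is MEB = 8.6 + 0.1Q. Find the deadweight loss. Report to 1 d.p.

DWL = $14.8

Market equilibrium (private): 4.7 + 2.3Q = 167.8 - 2.6Q → Q_m = 33.2857.
Social marginal benefit = demand + MEB = 176.4 - 2.5Q.
Set SMB = MC: 176.4 - 2.5Q = 4.7 + 2.3Q → Q* = 35.7708.
Between Q* and Q_m the wedge SMB − MC runs linearly from 0 to MEB(Q_m), so the loss is a triangle.
DWL = ½ × 2.4851 × 11.9286 = 14.8219.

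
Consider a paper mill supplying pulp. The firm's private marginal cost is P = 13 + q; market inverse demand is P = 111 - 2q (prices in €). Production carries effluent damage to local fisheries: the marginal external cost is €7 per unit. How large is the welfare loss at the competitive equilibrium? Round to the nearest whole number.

Market equilibrium (private): 13 + q = 111 - 2q → q_m = 32.6667.
Social marginal cost = private MC + MEC = 20 + q.
Set SMC = demand: 20 + q = 111 - 2q → q* = 30.3333.
The welfare-loss triangle has base |q_m − q*| and height MEC(q_m) (the vertical gap between SMC and demand is zero at q* and MEC at q_m).
DWL = ½ × 2.3334 × 7.0000 = 8.1669.

DWL = €8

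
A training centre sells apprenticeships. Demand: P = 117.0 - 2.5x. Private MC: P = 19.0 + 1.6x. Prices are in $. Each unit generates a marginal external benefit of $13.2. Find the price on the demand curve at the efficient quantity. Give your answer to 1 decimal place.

Social marginal cost = private MC − MEB = 5.8 + 1.6x.
Set SMC = demand: 5.8 + 1.6x = 117.0 - 2.5x → x* = 27.1220.
Consumer price on the demand curve at x*: 117.0 − 2.5×27.1220 = 49.1950.

P = $49.2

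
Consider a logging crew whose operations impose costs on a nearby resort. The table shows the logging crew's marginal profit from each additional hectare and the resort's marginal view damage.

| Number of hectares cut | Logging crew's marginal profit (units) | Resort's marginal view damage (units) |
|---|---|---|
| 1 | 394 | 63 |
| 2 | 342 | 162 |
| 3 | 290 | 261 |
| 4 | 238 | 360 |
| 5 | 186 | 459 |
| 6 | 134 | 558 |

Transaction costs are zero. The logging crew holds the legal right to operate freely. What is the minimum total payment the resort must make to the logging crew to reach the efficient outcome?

558

Left alone the logging crew would choose level 6 (marginal profit stays positive).
Efficient level: k* = 3 (marginal profit ≥ marginal view damage through 3).
The resort must at least cover the logging crew's forgone profit from cutting 6→3: 238 + 186 + 134 = 558.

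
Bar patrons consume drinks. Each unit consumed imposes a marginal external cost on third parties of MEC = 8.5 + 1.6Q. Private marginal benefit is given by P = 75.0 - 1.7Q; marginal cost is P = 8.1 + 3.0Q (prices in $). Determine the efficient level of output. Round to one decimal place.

Q* = 9.3

Social marginal benefit = demand − MEC = 66.5 - 3.3Q.
Set SMB = MC: 66.5 - 3.3Q = 8.1 + 3.0Q → Q* = 9.2698.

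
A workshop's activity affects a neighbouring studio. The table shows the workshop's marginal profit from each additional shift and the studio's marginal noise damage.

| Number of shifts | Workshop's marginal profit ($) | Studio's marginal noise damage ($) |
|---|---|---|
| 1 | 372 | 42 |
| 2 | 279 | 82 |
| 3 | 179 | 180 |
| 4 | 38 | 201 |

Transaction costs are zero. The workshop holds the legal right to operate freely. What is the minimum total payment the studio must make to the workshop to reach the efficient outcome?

$217

Left alone the workshop would choose level 4 (marginal profit stays positive).
Efficient level: k* = 2 (marginal profit ≥ marginal noise damage through 2).
The studio must at least cover the workshop's forgone profit from cutting 4→2: 179 + 38 = 217.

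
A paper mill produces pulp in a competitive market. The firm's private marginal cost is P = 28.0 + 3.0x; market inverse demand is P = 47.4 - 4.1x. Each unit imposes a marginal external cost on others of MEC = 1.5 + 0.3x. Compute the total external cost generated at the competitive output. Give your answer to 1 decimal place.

Market equilibrium (private): 28.0 + 3.0x = 47.4 - 4.1x → x_m = 2.7324.
Total external cost = ∫₀^{x_m} (1.5 + 0.3x) dx = 1.5×2.7324 + ½×0.3×2.7324² = 5.2185.

5.2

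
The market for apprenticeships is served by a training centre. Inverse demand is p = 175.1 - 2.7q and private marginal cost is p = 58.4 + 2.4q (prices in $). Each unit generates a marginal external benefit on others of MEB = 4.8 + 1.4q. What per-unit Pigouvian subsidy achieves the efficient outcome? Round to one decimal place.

subsidy = $50.8 per unit

Social marginal cost = private MC − MEB = 53.6 + q.
Set SMC = demand: 53.6 + q = 175.1 - 2.7q → q* = 32.8378.
The Pigouvian subsidy equals MEB at q*: 4.8 + 1.4×32.8378 = 50.7729.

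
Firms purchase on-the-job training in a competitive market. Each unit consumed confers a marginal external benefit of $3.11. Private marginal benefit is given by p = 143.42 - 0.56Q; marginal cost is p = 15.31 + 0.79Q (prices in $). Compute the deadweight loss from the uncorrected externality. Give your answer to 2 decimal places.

Market equilibrium (private): 15.31 + 0.79Q = 143.42 - 0.56Q → Q_m = 94.8963.
Social marginal benefit = demand + MEB = 146.53 - 0.56Q.
Set SMB = MC: 146.53 - 0.56Q = 15.31 + 0.79Q → Q* = 97.2000.
The loss is the area between SMB and MC from Q* to Q_m; with linear curves that's a triangle of height MEB(Q_m).
DWL = ½ × 2.3037 × 3.1100 = 3.5823.

DWL = $3.58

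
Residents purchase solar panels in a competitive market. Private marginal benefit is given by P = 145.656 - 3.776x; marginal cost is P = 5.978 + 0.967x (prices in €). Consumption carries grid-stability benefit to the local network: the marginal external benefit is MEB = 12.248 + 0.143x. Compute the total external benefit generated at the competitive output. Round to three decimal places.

Market equilibrium (private): 5.978 + 0.967x = 145.656 - 3.776x → x_m = 29.4493.
Total external benefit = ∫₀^{x_m} (12.248 + 0.143x) dx = 12.248×29.4493 + ½×0.143×29.4493² = 422.7042.

€422.704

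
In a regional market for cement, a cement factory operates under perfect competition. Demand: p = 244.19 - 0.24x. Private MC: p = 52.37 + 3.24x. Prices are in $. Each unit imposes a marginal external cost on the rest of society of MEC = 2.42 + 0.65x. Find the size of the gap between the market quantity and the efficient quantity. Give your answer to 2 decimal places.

9.26 units

Market equilibrium (private): 52.37 + 3.24x = 244.19 - 0.24x → x_m = 55.1207.
Social marginal cost = private MC + MEC = 54.79 + 3.89x.
Set SMC = demand: 54.79 + 3.89x = 244.19 - 0.24x → x* = 45.8596.
Gap = |55.1207 − 45.8596| = 9.2611.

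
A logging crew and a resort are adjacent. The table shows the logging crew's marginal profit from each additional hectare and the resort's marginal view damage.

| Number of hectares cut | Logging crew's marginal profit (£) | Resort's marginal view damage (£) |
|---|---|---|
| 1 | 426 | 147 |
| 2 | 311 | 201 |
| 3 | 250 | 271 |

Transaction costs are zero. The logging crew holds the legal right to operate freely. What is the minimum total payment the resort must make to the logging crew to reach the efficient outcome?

Left alone the logging crew would choose level 3 (marginal profit stays positive).
Efficient level: k* = 2 (marginal profit ≥ marginal view damage through 2).
The resort must at least cover the logging crew's forgone profit from cutting 3→2: 250 = 250.

£250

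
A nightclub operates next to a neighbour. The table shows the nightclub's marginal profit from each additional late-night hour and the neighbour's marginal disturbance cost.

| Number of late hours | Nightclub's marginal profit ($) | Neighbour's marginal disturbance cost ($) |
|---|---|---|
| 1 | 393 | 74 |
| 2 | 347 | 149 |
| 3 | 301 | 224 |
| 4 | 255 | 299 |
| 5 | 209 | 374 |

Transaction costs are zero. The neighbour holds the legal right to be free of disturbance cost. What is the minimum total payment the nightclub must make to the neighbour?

Efficient level: marginal profit ≥ marginal disturbance cost through level 3, so k* = 3.
With the neighbour holding the right, the nightclub must at least compensate total damage at k*: 74 + 149 + 224 = 447.

$447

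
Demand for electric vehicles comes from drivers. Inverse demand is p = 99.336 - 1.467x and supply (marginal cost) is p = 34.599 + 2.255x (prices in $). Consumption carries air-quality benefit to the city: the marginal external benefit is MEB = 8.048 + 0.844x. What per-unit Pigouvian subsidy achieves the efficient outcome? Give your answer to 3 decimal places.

subsidy = $29.393 per unit

Social marginal benefit = demand + MEB = 107.384 - 0.623x.
Set SMB = MC: 107.384 - 0.623x = 34.599 + 2.255x → x* = 25.2901.
The Pigouvian subsidy equals MEB at x*: 8.048 + 0.844×25.2901 = 29.3928.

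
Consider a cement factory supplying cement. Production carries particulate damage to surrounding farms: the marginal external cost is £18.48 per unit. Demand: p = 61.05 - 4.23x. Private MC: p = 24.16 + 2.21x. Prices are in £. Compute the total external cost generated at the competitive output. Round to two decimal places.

Market equilibrium (private): 24.16 + 2.21x = 61.05 - 4.23x → x_m = 5.7283.
Total external cost = MEC × x_m = 18.48 × 5.7283 = 105.8590.

£105.86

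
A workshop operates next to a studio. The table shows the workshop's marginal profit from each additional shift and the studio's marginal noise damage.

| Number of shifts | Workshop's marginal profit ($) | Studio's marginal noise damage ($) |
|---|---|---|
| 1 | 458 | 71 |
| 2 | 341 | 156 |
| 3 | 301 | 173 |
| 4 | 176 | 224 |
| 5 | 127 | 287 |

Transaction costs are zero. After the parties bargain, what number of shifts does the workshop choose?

3

Bargaining reaches the level where marginal profit last exceeds marginal noise damage.
That holds through level 3 (301 ≥ 173) but not at 4 (176 < 224).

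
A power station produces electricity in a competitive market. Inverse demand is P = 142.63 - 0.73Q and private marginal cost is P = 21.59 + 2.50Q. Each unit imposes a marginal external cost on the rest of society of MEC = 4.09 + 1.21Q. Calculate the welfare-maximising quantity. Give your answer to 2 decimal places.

Q* = 26.34

Social marginal cost = private MC + MEC = 25.68 + 3.71Q.
Set SMC = demand: 25.68 + 3.71Q = 142.63 - 0.73Q → Q* = 26.3401.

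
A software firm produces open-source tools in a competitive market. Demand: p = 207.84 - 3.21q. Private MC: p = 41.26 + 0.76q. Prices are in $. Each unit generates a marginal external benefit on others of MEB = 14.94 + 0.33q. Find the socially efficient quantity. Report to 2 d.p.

q* = 49.87

Social marginal cost = private MC − MEB = 26.32 + 0.43q.
Set SMC = demand: 26.32 + 0.43q = 207.84 - 3.21q → q* = 49.8681.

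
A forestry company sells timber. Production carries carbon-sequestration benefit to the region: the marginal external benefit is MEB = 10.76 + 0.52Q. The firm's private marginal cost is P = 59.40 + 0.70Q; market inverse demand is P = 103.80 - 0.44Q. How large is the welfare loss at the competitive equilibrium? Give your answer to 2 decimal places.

Market equilibrium (private): 59.40 + 0.70Q = 103.80 - 0.44Q → Q_m = 38.9474.
Social marginal cost = private MC − MEB = 48.64 + 0.18Q.
Set SMC = demand: 48.64 + 0.18Q = 103.80 - 0.44Q → Q* = 88.9677.
The loss is the area between SMC and demand from Q* to Q_m; with linear curves that's a triangle of height MEB(Q_m).
DWL = ½ × 50.0203 × 31.0126 = 775.6298.

DWL = 775.63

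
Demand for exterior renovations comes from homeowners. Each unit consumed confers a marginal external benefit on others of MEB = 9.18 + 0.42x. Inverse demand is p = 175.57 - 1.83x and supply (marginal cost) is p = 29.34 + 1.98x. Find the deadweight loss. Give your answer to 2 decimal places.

Market equilibrium (private): 29.34 + 1.98x = 175.57 - 1.83x → x_m = 38.3806.
Social marginal benefit = demand + MEB = 184.75 - 1.41x.
Set SMB = MC: 184.75 - 1.41x = 29.34 + 1.98x → x* = 45.8437.
Height of the DWL triangle at x_m is SMB(x_m) − MC(x_m) = MEB(x_m) = 25.2998.
DWL = ½ × 7.4631 × 25.2998 = 94.4075.

DWL = 94.41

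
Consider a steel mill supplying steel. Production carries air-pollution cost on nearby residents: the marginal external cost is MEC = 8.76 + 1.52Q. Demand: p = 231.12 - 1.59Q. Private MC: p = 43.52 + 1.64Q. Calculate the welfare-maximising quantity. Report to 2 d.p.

Q* = 37.65

Social marginal cost = private MC + MEC = 52.28 + 3.16Q.
Set SMC = demand: 52.28 + 3.16Q = 231.12 - 1.59Q → Q* = 37.6505.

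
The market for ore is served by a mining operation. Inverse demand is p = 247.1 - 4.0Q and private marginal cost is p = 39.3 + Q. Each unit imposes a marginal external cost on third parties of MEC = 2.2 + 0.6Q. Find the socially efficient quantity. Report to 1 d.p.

Social marginal cost = private MC + MEC = 41.5 + 1.6Q.
Set SMC = demand: 41.5 + 1.6Q = 247.1 - 4.0Q → Q* = 36.7143.

Q* = 36.7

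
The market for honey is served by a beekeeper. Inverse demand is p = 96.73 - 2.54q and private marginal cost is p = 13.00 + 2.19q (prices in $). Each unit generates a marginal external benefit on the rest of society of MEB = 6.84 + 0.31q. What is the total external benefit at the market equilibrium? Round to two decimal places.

Market equilibrium (private): 13.00 + 2.19q = 96.73 - 2.54q → q_m = 17.7019.
Total external benefit = ∫₀^{q_m} (6.84 + 0.31q) dq = 6.84×17.7019 + ½×0.31×17.7019² = 169.6514.

$169.65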